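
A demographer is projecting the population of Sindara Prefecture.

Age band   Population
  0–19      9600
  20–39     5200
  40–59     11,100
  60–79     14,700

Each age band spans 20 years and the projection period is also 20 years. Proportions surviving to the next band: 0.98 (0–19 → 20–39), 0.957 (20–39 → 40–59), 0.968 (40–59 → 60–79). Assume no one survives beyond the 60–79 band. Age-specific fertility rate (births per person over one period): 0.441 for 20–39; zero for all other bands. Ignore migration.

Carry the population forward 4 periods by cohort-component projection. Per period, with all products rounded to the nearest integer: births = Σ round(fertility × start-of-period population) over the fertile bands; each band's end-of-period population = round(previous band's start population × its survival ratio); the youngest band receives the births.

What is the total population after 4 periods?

8736

[period 1]
Births: 5200 * 0.441 = 2293
20–39: 9600 * 0.98 = 9408
40–59: 5200 * 0.957 = 4976
60–79: 11100 * 0.968 = 10745
Giving 2293 / 9408 / 4976 / 10745.
[period 2]
Births: 9408 * 0.441 = 4149
20–39: 2293 * 0.98 = 2247
40–59: 9408 * 0.957 = 9003
60–79: 4976 * 0.968 = 4817
Giving 4149 / 2247 / 9003 / 4817.
[period 3]
Births: 2247 * 0.441 = 991
20–39: 4149 * 0.98 = 4066
40–59: 2247 * 0.957 = 2150
60–79: 9003 * 0.968 = 8715
Giving 991 / 4066 / 2150 / 8715.
[period 4]
Births: 4066 * 0.441 = 1793
20–39: 991 * 0.98 = 971
40–59: 4066 * 0.957 = 3891
60–79: 2150 * 0.968 = 2081
Giving 1793 / 971 / 3891 / 2081.
Total after period 4: 1793 + 971 + 3891 + 2081 = 8736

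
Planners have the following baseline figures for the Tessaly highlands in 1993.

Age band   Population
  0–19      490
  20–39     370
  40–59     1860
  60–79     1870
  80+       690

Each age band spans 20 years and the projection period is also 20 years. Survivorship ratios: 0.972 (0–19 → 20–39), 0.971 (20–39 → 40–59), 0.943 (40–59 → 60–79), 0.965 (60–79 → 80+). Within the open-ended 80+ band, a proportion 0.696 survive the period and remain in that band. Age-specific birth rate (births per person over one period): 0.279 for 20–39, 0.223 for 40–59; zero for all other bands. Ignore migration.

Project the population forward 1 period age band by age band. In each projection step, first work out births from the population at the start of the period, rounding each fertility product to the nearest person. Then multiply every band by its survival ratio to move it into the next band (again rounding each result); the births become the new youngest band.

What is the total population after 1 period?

5392

— Period 1 —
Births: 370 × 0.279 = 103, 1860 × 0.223 = 415 — total 518
20–39: 490 × 0.972 = 476
40–59: 370 × 0.971 = 359
60–79: 1860 × 0.943 = 1754
80+: 1870 × 0.965 + 690 × 0.696 = 1805 + 480 = 2285
→ [518, 476, 359, 1754, 2285]
Total after period 1: 518 + 476 + 359 + 1754 + 2285 = 5392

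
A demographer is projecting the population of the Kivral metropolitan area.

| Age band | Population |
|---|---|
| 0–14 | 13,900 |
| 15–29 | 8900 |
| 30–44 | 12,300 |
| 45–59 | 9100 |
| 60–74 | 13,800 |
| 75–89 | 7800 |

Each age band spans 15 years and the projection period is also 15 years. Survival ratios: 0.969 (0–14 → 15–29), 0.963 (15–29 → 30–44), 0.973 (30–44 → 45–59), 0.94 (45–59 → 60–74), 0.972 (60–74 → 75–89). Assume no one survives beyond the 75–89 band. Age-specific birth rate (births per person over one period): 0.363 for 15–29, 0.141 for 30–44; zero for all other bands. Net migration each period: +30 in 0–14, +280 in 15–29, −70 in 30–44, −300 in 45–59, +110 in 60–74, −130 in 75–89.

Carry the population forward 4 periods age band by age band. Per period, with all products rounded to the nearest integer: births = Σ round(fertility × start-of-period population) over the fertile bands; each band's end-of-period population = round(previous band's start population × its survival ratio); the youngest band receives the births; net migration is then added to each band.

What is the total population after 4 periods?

36481

Call the bands 1 to 6, youngest first.
[period 1]
Births: 8900 × 0.363 = 3231 ; 12300 × 0.141 = 1734 → 4965
Band 2: 13900 × 0.969 = 13469
Band 3: 8900 × 0.963 = 8571
Band 4: 12300 × 0.973 = 11968
Band 5: 9100 × 0.94 = 8554
Band 6: 13800 × 0.972 = 13414
Net migration: Band 1 + 30 → 4995; Band 2 + 280 → 13749; Band 3 − 70 → 8501; Band 4 − 300 → 11668; Band 5 + 110 → 8664; Band 6 − 130 → 13284
Giving 4995 / 13749 / 8501 / 11668 / 8664 / 13284.
[period 2]
Births: 13749 × 0.363 = 4991 ; 8501 × 0.141 = 1199 → 6190
Band 2: 4995 × 0.969 = 4840
Band 3: 13749 × 0.963 = 13240
Band 4: 8501 × 0.973 = 8271
Band 5: 11668 × 0.94 = 10968
Band 6: 8664 × 0.972 = 8421
Net migration: Band 1 + 30 → 6220; Band 2 + 280 → 5120; Band 3 − 70 → 13170; Band 4 − 300 → 7971; Band 5 + 110 → 11078; Band 6 − 130 → 8291
Giving 6220 / 5120 / 13170 / 7971 / 11078 / 8291.
[period 3]
Births: 5120 × 0.363 = 1859 ; 13170 × 0.141 = 1857 → 3716
Band 2: 6220 × 0.969 = 6027
Band 3: 5120 × 0.963 = 4931
Band 4: 13170 × 0.973 = 12814
Band 5: 7971 × 0.94 = 7493
Band 6: 11078 × 0.972 = 10768
Net migration: Band 1 + 30 → 3746; Band 2 + 280 → 6307; Band 3 − 70 → 4861; Band 4 − 300 → 12514; Band 5 + 110 → 7603; Band 6 − 130 → 10638
Giving 3746 / 6307 / 4861 / 12514 / 7603 / 10638.
[period 4]
Births: 6307 × 0.363 = 2289 ; 4861 × 0.141 = 685 → 2974
Band 2: 3746 × 0.969 = 3630
Band 3: 6307 × 0.963 = 6074
Band 4: 4861 × 0.973 = 4730
Band 5: 12514 × 0.94 = 11763
Band 6: 7603 × 0.972 = 7390
Net migration: Band 1 + 30 → 3004; Band 2 + 280 → 3910; Band 3 − 70 → 6004; Band 4 − 300 → 4430; Band 5 + 110 → 11873; Band 6 − 130 → 7260
Giving 3004 / 3910 / 6004 / 4430 / 11873 / 7260.
Total after period 4: 3004 + 3910 + 6004 + 4430 + 11873 + 7260 = 36481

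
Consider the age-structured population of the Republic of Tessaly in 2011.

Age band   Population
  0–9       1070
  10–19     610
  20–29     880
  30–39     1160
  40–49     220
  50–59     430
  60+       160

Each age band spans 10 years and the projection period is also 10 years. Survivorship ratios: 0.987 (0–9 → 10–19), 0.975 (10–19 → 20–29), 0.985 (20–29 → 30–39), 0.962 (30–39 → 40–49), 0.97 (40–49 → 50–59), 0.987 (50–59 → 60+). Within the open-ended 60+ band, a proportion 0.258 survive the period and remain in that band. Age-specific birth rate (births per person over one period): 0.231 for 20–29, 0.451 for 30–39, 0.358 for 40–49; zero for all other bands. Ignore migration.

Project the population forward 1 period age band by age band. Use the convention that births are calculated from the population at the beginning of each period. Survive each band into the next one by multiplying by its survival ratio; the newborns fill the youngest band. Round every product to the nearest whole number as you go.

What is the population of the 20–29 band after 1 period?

Numbering the groups 1..7 from youngest to oldest:
[period 1]
Births: 880 × 0.231 = 203, 1160 × 0.451 = 523, 220 × 0.358 = 79 → total 805
Group 2: 1070 × 0.987 = 1056
Group 3: 610 × 0.975 = 595
Group 4: 880 × 0.985 = 867
Group 5: 1160 × 0.962 = 1116
Group 6: 220 × 0.97 = 213
Group 7: 430 × 0.987 + 160 × 0.258 = 424 + 41 = 465
Giving 805 / 1056 / 595 / 867 / 1116 / 213 / 465.

595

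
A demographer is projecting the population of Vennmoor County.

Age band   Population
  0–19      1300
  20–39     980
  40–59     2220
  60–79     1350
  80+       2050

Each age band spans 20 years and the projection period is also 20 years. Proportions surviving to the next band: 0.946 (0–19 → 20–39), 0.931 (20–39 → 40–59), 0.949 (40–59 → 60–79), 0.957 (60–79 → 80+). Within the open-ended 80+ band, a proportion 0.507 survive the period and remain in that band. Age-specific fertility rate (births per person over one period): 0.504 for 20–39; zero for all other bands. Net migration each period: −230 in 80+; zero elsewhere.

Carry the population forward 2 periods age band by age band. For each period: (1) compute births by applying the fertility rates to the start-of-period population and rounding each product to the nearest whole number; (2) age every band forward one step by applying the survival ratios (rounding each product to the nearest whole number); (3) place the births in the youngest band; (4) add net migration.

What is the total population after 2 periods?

5948

After projecting period 1:
Births: 980 × 0.504 = 494
20–39: 1300 × 0.946 = 1230
40–59: 980 × 0.931 = 912
60–79: 2220 × 0.949 = 2107
80+: 1350 × 0.957 + 2050 × 0.507 = 1292 + 1039 = 2331
Net migration: 80+ − 230 → 2101
→ [494, 1230, 912, 2107, 2101]
After projecting period 2:
Births: 1230 × 0.504 = 620
20–39: 494 × 0.946 = 467
40–59: 1230 × 0.931 = 1145
60–79: 912 × 0.949 = 865
80+: 2107 × 0.957 + 2101 × 0.507 = 2016 + 1065 = 3081
Net migration: 80+ − 230 → 2851
→ [620, 467, 1145, 865, 2851]
Total after period 2: 620 + 467 + 1145 + 865 + 2851 = 5948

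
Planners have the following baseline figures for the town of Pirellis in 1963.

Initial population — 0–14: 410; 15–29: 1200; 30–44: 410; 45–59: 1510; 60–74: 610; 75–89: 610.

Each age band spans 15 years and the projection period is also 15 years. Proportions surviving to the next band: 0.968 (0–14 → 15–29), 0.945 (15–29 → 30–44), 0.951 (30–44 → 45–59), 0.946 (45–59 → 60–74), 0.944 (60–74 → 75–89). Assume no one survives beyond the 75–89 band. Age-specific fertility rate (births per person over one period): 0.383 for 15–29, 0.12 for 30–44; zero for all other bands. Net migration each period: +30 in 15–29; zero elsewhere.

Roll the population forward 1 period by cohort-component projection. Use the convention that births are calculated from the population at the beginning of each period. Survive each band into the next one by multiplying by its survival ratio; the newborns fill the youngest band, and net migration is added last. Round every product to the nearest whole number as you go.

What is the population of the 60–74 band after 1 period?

After projecting period 1:
Births: 1200 × 0.383 = 460, 410 × 0.12 = 49 ⇒ total 509
15–29: 410 × 0.968 = 397
30–44: 1200 × 0.945 = 1134
45–59: 410 × 0.951 = 390
60–74: 1510 × 0.946 = 1428
75–89: 610 × 0.944 = 576
Net migration: 15–29 + 30 → 427
Population now: 0–14=509, 15–29=427, 30–44=1134, 45–59=390, 60–74=1428, 75–89=576

1428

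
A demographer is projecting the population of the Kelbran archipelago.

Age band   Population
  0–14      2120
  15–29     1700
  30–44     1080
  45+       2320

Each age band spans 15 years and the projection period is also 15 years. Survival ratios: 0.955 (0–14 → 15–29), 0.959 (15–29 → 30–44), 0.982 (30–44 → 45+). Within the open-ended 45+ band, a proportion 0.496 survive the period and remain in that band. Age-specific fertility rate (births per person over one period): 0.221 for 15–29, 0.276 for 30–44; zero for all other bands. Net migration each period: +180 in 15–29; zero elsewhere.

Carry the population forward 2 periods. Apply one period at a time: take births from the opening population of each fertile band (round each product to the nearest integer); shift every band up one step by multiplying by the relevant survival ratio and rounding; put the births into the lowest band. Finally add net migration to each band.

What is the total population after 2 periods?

— Period 1 —
Births: 1700 × 0.221 = 376, 1080 × 0.276 = 298 — total 674
15–29: 2120 × 0.955 = 2025
30–44: 1700 × 0.959 = 1630
45+: 1080 × 0.982 + 2320 × 0.496 = 1061 + 1151 = 2212
Net migration: 15–29 + 180 → 2205
End of period: [674, 2205, 1630, 2212]
— Period 2 —
Births: 2205 × 0.221 = 487, 1630 × 0.276 = 450 — total 937
15–29: 674 × 0.955 = 644
30–44: 2205 × 0.959 = 2115
45+: 1630 × 0.982 + 2212 × 0.496 = 1601 + 1097 = 2698
Net migration: 15–29 + 180 → 824
End of period: [937, 824, 2115, 2698]
Total after period 2: 937 + 824 + 2115 + 2698 = 6574

6574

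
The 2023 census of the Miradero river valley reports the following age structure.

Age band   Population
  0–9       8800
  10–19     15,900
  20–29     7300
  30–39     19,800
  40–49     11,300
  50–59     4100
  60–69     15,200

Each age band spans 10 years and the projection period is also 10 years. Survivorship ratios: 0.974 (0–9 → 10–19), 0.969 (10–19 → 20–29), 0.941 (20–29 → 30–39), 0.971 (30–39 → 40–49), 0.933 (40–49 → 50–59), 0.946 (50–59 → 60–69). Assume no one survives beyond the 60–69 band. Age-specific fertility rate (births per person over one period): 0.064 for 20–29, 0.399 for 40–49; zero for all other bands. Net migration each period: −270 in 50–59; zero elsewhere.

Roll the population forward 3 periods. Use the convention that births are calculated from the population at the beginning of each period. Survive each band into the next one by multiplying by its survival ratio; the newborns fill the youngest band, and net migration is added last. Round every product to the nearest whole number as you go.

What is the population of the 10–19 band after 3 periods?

Numbering the groups 1..7 from youngest to oldest:
— Period 1 —
Births: 7300 * 0.064 = 467, 11300 * 0.399 = 4509 → total 4976
Group 2: 8800 * 0.974 = 8571
Group 3: 15900 * 0.969 = 15407
Group 4: 7300 * 0.941 = 6869
Group 5: 19800 * 0.971 = 19226
Group 6: 11300 * 0.933 = 10543
Group 7: 4100 * 0.946 = 3879
Net migration: Group 6 − 270 → 10273
→ [4976, 8571, 15407, 6869, 19226, 10273, 3879]
— Period 2 —
Births: 15407 * 0.064 = 986, 19226 * 0.399 = 7671 → total 8657
Group 2: 4976 * 0.974 = 4847
Group 3: 8571 * 0.969 = 8305
Group 4: 15407 * 0.941 = 14498
Group 5: 6869 * 0.971 = 6670
Group 6: 19226 * 0.933 = 17938
Group 7: 10273 * 0.946 = 9718
Net migration: Group 6 − 270 → 17668
→ [8657, 4847, 8305, 14498, 6670, 17668, 9718]
— Period 3 —
Births: 8305 * 0.064 = 532, 6670 * 0.399 = 2661 → total 3193
Group 2: 8657 * 0.974 = 8432
Group 3: 4847 * 0.969 = 4697
Group 4: 8305 * 0.941 = 7815
Group 5: 14498 * 0.971 = 14078
Group 6: 6670 * 0.933 = 6223
Group 7: 17668 * 0.946 = 16714
Net migration: Group 6 − 270 → 5953
→ [3193, 8432, 4697, 7815, 14078, 5953, 16714]

8432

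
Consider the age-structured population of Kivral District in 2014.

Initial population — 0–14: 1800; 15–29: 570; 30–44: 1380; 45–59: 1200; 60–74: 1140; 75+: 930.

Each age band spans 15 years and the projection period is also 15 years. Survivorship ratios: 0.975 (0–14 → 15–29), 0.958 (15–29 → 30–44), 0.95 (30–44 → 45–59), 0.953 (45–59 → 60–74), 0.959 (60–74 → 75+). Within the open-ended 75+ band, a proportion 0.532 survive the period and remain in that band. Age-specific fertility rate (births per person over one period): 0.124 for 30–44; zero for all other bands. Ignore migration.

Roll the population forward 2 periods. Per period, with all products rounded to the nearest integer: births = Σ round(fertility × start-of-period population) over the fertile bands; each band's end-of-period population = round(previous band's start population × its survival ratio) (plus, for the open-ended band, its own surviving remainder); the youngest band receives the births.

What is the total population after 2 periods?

5626

— Period 1 —
Births: 1380 × 0.124 = 171
15–29: 1800 × 0.975 = 1755
30–44: 570 × 0.958 = 546
45–59: 1380 × 0.95 = 1311
60–74: 1200 × 0.953 = 1144
75+: 1140 × 0.959 + 930 × 0.532 = 1093 + 495 = 1588
End of period: [171, 1755, 546, 1311, 1144, 1588]
— Period 2 —
Births: 546 × 0.124 = 68
15–29: 171 × 0.975 = 167
30–44: 1755 × 0.958 = 1681
45–59: 546 × 0.95 = 519
60–74: 1311 × 0.953 = 1249
75+: 1144 × 0.959 + 1588 × 0.532 = 1097 + 845 = 1942
End of period: [68, 167, 1681, 519, 1249, 1942]
Total after period 2: 68 + 167 + 1681 + 519 + 1249 + 1942 = 5626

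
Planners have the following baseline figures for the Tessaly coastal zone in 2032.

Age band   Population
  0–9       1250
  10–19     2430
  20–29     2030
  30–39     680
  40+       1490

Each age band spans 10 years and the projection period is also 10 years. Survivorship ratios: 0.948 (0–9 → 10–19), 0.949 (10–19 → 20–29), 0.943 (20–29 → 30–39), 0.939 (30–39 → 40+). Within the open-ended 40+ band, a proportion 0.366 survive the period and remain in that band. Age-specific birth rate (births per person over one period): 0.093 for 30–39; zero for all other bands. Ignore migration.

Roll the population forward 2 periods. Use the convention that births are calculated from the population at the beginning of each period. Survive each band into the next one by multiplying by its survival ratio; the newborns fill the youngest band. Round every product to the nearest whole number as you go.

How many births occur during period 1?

63

Call the bands 1 to 5, youngest first.
Period 1:
Births: 680 × 0.093 = 63
Band 2: 1250 × 0.948 = 1185
Band 3: 2430 × 0.949 = 2306
Band 4: 2030 × 0.943 = 1914
Band 5: 680 × 0.939 + 1490 × 0.366 = 639 + 545 = 1184
Giving 63 / 1185 / 2306 / 1914 / 1184.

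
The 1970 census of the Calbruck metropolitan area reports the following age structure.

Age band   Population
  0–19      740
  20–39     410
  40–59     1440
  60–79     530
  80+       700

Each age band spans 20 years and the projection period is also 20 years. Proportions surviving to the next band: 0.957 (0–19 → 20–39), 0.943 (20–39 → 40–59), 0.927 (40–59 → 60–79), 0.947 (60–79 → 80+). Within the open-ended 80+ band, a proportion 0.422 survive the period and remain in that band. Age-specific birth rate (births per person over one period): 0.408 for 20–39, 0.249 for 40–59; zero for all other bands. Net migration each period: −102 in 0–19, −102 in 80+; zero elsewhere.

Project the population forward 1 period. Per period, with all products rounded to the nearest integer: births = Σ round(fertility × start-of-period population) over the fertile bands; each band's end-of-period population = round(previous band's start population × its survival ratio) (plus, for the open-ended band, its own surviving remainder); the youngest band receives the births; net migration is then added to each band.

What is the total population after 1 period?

— Period 1 —
Births: 410 * 0.408 = 167, 1440 * 0.249 = 359 → total 526
20–39: 740 * 0.957 = 708
40–59: 410 * 0.943 = 387
60–79: 1440 * 0.927 = 1335
80+: 530 * 0.947 + 700 * 0.422 = 502 + 295 = 797
Net migration: 0–19 − 102 → 424; 80+ − 102 → 695
Population now: 0–19=424, 20–39=708, 40–59=387, 60–79=1335, 80+=695
Total after period 1: 424 + 708 + 387 + 1335 + 695 = 3549

3549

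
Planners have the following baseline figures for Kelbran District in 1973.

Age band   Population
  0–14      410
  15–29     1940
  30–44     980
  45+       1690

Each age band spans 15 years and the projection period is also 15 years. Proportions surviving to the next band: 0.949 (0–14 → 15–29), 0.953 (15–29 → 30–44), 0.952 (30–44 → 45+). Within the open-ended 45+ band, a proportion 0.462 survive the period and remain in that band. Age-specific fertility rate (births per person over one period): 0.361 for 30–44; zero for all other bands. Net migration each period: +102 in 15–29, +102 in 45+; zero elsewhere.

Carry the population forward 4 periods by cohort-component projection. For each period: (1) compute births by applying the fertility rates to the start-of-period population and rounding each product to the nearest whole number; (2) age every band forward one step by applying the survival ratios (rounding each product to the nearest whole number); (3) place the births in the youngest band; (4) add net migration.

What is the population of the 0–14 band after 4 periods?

151

(Groups numbered youngest = 1 to oldest = 4.)
After projecting period 1:
Births: 980 × 0.361 = 354
Group 2: 410 × 0.949 = 389
Group 3: 1940 × 0.953 = 1849
Group 4: 980 × 0.952 + 1690 × 0.462 = 933 + 781 = 1714
Net migration: Group 2 + 102 → 491; Group 4 + 102 → 1816
→ [354, 491, 1849, 1816]
After projecting period 2:
Births: 1849 × 0.361 = 667
Group 2: 354 × 0.949 = 336
Group 3: 491 × 0.953 = 468
Group 4: 1849 × 0.952 + 1816 × 0.462 = 1760 + 839 = 2599
Net migration: Group 2 + 102 → 438; Group 4 + 102 → 2701
→ [667, 438, 468, 2701]
After projecting period 3:
Births: 468 × 0.361 = 169
Group 2: 667 × 0.949 = 633
Group 3: 438 × 0.953 = 417
Group 4: 468 × 0.952 + 2701 × 0.462 = 446 + 1248 = 1694
Net migration: Group 2 + 102 → 735; Group 4 + 102 → 1796
→ [169, 735, 417, 1796]
After projecting period 4:
Births: 417 × 0.361 = 151
Group 2: 169 × 0.949 = 160
Group 3: 735 × 0.953 = 700
Group 4: 417 × 0.952 + 1796 × 0.462 = 397 + 830 = 1227
Net migration: Group 2 + 102 → 262; Group 4 + 102 → 1329
→ [151, 262, 700, 1329]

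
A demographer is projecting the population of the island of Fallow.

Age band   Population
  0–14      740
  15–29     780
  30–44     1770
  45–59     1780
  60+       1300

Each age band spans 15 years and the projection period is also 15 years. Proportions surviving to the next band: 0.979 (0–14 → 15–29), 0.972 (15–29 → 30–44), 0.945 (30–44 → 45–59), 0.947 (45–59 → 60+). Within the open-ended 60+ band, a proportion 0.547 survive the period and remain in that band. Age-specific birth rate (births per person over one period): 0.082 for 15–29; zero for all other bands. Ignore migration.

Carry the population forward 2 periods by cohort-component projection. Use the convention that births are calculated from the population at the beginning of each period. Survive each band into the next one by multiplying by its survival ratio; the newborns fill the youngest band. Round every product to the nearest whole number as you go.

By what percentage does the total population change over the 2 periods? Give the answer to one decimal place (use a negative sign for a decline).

Call the bands 1 to 5, youngest first.
After projecting period 1:
Births: 780 × 0.082 = 64
Band 2: 740 × 0.979 = 724
Band 3: 780 × 0.972 = 758
Band 4: 1770 × 0.945 = 1673
Band 5: 1780 × 0.947 + 1300 × 0.547 = 1686 + 711 = 2397
Population now: 0–14=64, 15–29=724, 30–44=758, 45–59=1673, 60+=2397
After projecting period 2:
Births: 724 × 0.082 = 59
Band 2: 64 × 0.979 = 63
Band 3: 724 × 0.972 = 704
Band 4: 758 × 0.945 = 716
Band 5: 1673 × 0.947 + 2397 × 0.547 = 1584 + 1311 = 2895
Population now: 0–14=59, 15–29=63, 30–44=704, 45–59=716, 60+=2895
Total: 6370 → 4437; change = -1933; percentage change = -30.3%

-30.3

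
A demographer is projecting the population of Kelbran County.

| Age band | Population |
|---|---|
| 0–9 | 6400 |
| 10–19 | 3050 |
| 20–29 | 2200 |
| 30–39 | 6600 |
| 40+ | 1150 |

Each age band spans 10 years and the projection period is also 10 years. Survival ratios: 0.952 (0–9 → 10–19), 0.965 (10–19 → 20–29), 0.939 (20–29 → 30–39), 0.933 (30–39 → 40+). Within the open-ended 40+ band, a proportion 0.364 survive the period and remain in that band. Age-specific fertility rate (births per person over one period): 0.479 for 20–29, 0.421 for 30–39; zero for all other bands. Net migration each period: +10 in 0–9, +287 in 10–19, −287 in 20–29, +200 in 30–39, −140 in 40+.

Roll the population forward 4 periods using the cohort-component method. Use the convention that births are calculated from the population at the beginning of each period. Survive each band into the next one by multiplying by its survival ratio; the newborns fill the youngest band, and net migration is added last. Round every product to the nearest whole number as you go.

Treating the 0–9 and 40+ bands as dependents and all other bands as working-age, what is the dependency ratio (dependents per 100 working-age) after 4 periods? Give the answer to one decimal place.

Numbering the bands 1..5 from youngest to oldest:
Period 1.
Births: 2200 × 0.479 = 1054  |  6600 × 0.421 = 2779 ⇒ total 3833
Band 2: 6400 × 0.952 = 6093
Band 3: 3050 × 0.965 = 2943
Band 4: 2200 × 0.939 = 2066
Band 5: 6600 × 0.933 + 1150 × 0.364 = 6158 + 419 = 6577
Net migration: Band 1 + 10 → 3843; Band 2 + 287 → 6380; Band 3 − 287 → 2656; Band 4 + 200 → 2266; Band 5 − 140 → 6437
→ [3843, 6380, 2656, 2266, 6437]
Period 2.
Births: 2656 × 0.479 = 1272  |  2266 × 0.421 = 954 ⇒ total 2226
Band 2: 3843 × 0.952 = 3659
Band 3: 6380 × 0.965 = 6157
Band 4: 2656 × 0.939 = 2494
Band 5: 2266 × 0.933 + 6437 × 0.364 = 2114 + 2343 = 4457
Net migration: Band 1 + 10 → 2236; Band 2 + 287 → 3946; Band 3 − 287 → 5870; Band 4 + 200 → 2694; Band 5 − 140 → 4317
→ [2236, 3946, 5870, 2694, 4317]
Period 3.
Births: 5870 × 0.479 = 2812  |  2694 × 0.421 = 1134 ⇒ total 3946
Band 2: 2236 × 0.952 = 2129
Band 3: 3946 × 0.965 = 3808
Band 4: 5870 × 0.939 = 5512
Band 5: 2694 × 0.933 + 4317 × 0.364 = 2514 + 1571 = 4085
Net migration: Band 1 + 10 → 3956; Band 2 + 287 → 2416; Band 3 − 287 → 3521; Band 4 + 200 → 5712; Band 5 − 140 → 3945
→ [3956, 2416, 3521, 5712, 3945]
Period 4.
Births: 3521 × 0.479 = 1687  |  5712 × 0.421 = 2405 ⇒ total 4092
Band 2: 3956 × 0.952 = 3766
Band 3: 2416 × 0.965 = 2331
Band 4: 3521 × 0.939 = 3306
Band 5: 5712 × 0.933 + 3945 × 0.364 = 5329 + 1436 = 6765
Net migration: Band 1 + 10 → 4102; Band 2 + 287 → 4053; Band 3 − 287 → 2044; Band 4 + 200 → 3506; Band 5 − 140 → 6625
→ [4102, 4053, 2044, 3506, 6625]
Dependents (band 0–9 + band 40+) = 4102 + 6625 = 10727; working-age = 9603; ratio = 10727/9603 × 100 = 111.7

111.7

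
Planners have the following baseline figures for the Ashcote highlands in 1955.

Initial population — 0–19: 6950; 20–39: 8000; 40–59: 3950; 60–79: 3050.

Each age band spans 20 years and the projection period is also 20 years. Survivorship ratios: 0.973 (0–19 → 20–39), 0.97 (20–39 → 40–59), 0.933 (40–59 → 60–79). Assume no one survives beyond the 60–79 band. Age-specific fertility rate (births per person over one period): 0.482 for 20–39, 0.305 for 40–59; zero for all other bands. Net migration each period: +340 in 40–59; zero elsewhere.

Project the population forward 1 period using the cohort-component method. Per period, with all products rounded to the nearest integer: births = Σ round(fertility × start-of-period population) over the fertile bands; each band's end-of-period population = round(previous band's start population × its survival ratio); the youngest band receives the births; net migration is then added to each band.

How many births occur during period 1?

Let band 1 be 0–19 through band 4 = 60–79.
[period 1]
Births: 8000 × 0.482 = 3856 ; 3950 × 0.305 = 1205 → total 5061
Band 2: 6950 × 0.973 = 6762
Band 3: 8000 × 0.97 = 7760
Band 4: 3950 × 0.933 = 3685
Net migration: Band 3 + 340 → 8100
→ [5061, 6762, 8100, 3685]

5061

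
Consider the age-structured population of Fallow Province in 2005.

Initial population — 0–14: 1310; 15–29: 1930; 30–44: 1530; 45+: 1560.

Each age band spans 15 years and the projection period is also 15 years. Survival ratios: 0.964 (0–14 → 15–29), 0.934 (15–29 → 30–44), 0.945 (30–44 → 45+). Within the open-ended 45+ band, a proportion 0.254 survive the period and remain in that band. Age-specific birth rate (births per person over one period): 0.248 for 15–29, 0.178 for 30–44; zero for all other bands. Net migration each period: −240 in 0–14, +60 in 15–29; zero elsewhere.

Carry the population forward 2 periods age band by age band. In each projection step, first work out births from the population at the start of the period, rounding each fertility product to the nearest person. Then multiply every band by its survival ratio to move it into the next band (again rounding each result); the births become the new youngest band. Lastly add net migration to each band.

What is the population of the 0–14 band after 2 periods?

409

(Bands numbered youngest = 1 to oldest = 4.)
Period 1:
Births: 1930 * 0.248 = 479 ; 1530 * 0.178 = 272 → total 751
Band 2: 1310 * 0.964 = 1263
Band 3: 1930 * 0.934 = 1803
Band 4: 1530 * 0.945 + 1560 * 0.254 = 1446 + 396 = 1842
Net migration: Band 1 − 240 → 511; Band 2 + 60 → 1323
→ [511, 1323, 1803, 1842]
Period 2:
Births: 1323 * 0.248 = 328 ; 1803 * 0.178 = 321 → total 649
Band 2: 511 * 0.964 = 493
Band 3: 1323 * 0.934 = 1236
Band 4: 1803 * 0.945 + 1842 * 0.254 = 1704 + 468 = 2172
Net migration: Band 1 − 240 → 409; Band 2 + 60 → 553
→ [409, 553, 1236, 2172]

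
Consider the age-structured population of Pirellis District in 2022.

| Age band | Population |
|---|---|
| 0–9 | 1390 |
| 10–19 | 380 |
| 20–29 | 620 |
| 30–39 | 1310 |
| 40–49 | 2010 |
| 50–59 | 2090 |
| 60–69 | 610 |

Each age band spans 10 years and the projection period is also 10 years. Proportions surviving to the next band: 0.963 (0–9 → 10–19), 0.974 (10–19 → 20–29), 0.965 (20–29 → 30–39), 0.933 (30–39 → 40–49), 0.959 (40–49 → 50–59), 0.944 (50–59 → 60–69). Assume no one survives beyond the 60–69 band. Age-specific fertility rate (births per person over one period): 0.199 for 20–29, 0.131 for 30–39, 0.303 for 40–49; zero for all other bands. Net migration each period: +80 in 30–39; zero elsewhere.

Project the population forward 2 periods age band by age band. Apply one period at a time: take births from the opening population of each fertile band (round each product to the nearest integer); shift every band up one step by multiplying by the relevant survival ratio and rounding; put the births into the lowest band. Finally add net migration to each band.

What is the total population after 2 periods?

6770

Period 1.
Births: 620 * 0.199 = 123  |  1310 * 0.131 = 172  |  2010 * 0.303 = 609 → 904
10–19: 1390 * 0.963 = 1339
20–29: 380 * 0.974 = 370
30–39: 620 * 0.965 = 598
40–49: 1310 * 0.933 = 1222
50–59: 2010 * 0.959 = 1928
60–69: 2090 * 0.944 = 1973
Net migration: 30–39 + 80 → 678
Population now: 0–9=904, 10–19=1339, 20–29=370, 30–39=678, 40–49=1222, 50–59=1928, 60–69=1973
Period 2.
Births: 370 * 0.199 = 74  |  678 * 0.131 = 89  |  1222 * 0.303 = 370 → 533
10–19: 904 * 0.963 = 871
20–29: 1339 * 0.974 = 1304
30–39: 370 * 0.965 = 357
40–49: 678 * 0.933 = 633
50–59: 1222 * 0.959 = 1172
60–69: 1928 * 0.944 = 1820
Net migration: 30–39 + 80 → 437
Population now: 0–9=533, 10–19=871, 20–29=1304, 30–39=437, 40–49=633, 50–59=1172, 60–69=1820
Total after period 2: 533 + 871 + 1304 + 437 + 633 + 1172 + 1820 = 6770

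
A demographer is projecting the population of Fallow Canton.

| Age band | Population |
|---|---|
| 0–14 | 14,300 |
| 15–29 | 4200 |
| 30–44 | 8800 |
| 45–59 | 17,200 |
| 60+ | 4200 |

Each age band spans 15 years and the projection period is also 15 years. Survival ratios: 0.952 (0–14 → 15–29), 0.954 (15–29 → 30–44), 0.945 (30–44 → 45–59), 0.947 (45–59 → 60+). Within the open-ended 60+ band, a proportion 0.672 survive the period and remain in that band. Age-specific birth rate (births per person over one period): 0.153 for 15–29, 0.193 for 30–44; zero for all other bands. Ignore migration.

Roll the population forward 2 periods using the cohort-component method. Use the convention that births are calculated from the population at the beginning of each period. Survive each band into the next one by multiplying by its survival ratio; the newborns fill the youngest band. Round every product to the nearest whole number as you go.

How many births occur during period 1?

[period 1]
Births: 4200 × 0.153 = 643  |  8800 × 0.193 = 1698 → total 2341
15–29: 14300 × 0.952 = 13614
30–44: 4200 × 0.954 = 4007
45–59: 8800 × 0.945 = 8316
60+: 17200 × 0.947 + 4200 × 0.672 = 16288 + 2822 = 19110
Giving 2341 / 13614 / 4007 / 8316 / 19110.

2341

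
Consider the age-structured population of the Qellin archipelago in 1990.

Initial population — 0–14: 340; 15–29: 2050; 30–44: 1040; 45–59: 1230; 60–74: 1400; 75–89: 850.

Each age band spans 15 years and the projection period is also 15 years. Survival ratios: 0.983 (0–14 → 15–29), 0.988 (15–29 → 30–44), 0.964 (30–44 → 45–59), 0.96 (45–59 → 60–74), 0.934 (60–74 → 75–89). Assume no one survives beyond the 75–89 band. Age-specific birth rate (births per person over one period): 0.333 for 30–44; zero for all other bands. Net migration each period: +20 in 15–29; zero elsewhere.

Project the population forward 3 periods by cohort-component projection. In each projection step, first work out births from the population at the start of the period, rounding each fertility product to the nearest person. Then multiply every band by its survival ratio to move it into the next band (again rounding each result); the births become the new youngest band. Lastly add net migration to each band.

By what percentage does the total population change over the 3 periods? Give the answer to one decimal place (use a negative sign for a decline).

-38.3

(Groups numbered youngest = 1 to oldest = 6.)
Period 1:
Births: 1040 × 0.333 = 346
Group 2: 340 × 0.983 = 334
Group 3: 2050 × 0.988 = 2025
Group 4: 1040 × 0.964 = 1003
Group 5: 1230 × 0.96 = 1181
Group 6: 1400 × 0.934 = 1308
Net migration: Group 2 + 20 → 354
Giving 346 / 354 / 2025 / 1003 / 1181 / 1308.
Period 2:
Births: 2025 × 0.333 = 674
Group 2: 346 × 0.983 = 340
Group 3: 354 × 0.988 = 350
Group 4: 2025 × 0.964 = 1952
Group 5: 1003 × 0.96 = 963
Group 6: 1181 × 0.934 = 1103
Net migration: Group 2 + 20 → 360
Giving 674 / 360 / 350 / 1952 / 963 / 1103.
Period 3:
Births: 350 × 0.333 = 117
Group 2: 674 × 0.983 = 663
Group 3: 360 × 0.988 = 356
Group 4: 350 × 0.964 = 337
Group 5: 1952 × 0.96 = 1874
Group 6: 963 × 0.934 = 899
Net migration: Group 2 + 20 → 683
Giving 117 / 683 / 356 / 337 / 1874 / 899.
Total: 6910 → 4266; change = -2644; percentage change = -38.3%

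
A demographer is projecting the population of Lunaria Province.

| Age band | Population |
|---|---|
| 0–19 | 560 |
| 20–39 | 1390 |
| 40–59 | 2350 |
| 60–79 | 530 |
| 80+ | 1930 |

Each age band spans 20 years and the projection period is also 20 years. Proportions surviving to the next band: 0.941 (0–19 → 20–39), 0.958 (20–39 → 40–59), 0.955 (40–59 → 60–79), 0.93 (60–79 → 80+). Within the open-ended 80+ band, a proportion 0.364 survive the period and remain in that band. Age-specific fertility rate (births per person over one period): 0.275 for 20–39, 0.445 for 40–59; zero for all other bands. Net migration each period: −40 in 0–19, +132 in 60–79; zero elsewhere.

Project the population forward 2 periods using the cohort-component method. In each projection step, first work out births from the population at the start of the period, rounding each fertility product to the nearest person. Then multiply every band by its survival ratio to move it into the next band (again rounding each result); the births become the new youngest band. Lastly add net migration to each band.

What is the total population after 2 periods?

Period 1.
Births: 1390 × 0.275 = 382 ; 2350 × 0.445 = 1046 → total 1428
20–39: 560 × 0.941 = 527
40–59: 1390 × 0.958 = 1332
60–79: 2350 × 0.955 = 2244
80+: 530 × 0.93 + 1930 × 0.364 = 493 + 703 = 1196
Net migration: 0–19 − 40 → 1388; 60–79 + 132 → 2376
Giving 1388 / 527 / 1332 / 2376 / 1196.
Period 2.
Births: 527 × 0.275 = 145 ; 1332 × 0.445 = 593 → total 738
20–39: 1388 × 0.941 = 1306
40–59: 527 × 0.958 = 505
60–79: 1332 × 0.955 = 1272
80+: 2376 × 0.93 + 1196 × 0.364 = 2210 + 435 = 2645
Net migration: 0–19 − 40 → 698; 60–79 + 132 → 1404
Giving 698 / 1306 / 505 / 1404 / 2645.
Total after period 2: 698 + 1306 + 505 + 1404 + 2645 = 6558

6558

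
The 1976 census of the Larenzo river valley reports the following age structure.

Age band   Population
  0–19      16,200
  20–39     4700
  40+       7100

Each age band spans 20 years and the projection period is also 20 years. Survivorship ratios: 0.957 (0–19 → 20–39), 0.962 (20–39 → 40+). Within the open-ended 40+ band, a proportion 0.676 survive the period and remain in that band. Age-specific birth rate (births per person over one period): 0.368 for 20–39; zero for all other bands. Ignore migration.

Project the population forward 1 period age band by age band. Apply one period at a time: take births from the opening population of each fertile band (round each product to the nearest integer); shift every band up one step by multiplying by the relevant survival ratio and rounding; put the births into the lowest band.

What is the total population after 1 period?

Call the groups 1 to 3, youngest first.
— Period 1 —
Births: 4700 × 0.368 = 1730
Group 2: 16200 × 0.957 = 15503
Group 3: 4700 × 0.962 + 7100 × 0.676 = 4521 + 4800 = 9321
→ [1730, 15503, 9321]
Total after period 1: 1730 + 15503 + 9321 = 26554

26554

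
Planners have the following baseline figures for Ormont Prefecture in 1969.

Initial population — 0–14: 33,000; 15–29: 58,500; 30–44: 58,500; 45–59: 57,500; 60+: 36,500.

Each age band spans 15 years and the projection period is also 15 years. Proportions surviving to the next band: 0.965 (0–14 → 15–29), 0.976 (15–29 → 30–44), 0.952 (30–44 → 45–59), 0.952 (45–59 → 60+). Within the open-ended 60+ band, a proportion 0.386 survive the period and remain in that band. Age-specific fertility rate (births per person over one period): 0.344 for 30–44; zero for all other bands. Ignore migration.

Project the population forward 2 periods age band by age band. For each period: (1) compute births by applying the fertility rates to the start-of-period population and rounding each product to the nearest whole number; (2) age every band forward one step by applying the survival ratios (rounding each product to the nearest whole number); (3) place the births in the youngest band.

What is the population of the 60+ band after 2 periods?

79587

(Groups numbered youngest = 1 to oldest = 5.)
Period 1:
Births: 58500 × 0.344 = 20124
Group 2: 33000 × 0.965 = 31845
Group 3: 58500 × 0.976 = 57096
Group 4: 58500 × 0.952 = 55692
Group 5: 57500 × 0.952 + 36500 × 0.386 = 54740 + 14089 = 68829
Giving 20124 / 31845 / 57096 / 55692 / 68829.
Period 2:
Births: 57096 × 0.344 = 19641
Group 2: 20124 × 0.965 = 19420
Group 3: 31845 × 0.976 = 31081
Group 4: 57096 × 0.952 = 54355
Group 5: 55692 × 0.952 + 68829 × 0.386 = 53019 + 26568 = 79587
Giving 19641 / 19420 / 31081 / 54355 / 79587.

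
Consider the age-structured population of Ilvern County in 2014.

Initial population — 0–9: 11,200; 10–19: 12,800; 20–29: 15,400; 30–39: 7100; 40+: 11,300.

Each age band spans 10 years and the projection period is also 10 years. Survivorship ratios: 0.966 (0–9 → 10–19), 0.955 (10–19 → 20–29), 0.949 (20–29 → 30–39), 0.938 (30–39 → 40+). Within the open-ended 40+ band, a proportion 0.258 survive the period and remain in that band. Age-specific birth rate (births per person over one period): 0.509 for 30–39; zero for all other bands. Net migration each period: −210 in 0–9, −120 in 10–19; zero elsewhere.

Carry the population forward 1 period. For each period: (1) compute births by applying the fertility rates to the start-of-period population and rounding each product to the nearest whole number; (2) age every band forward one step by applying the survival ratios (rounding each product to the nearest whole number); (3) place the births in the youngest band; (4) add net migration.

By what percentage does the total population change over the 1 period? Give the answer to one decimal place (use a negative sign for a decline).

-12.6

After projecting period 1:
Births: 7100 × 0.509 = 3614
10–19: 11200 × 0.966 = 10819
20–29: 12800 × 0.955 = 12224
30–39: 15400 × 0.949 = 14615
40+: 7100 × 0.938 + 11300 × 0.258 = 6660 + 2915 = 9575
Net migration: 0–9 − 210 → 3404; 10–19 − 120 → 10699
Population now: 0–9=3404, 10–19=10699, 20–29=12224, 30–39=14615, 40+=9575
Total: 57800 → 50517; change = -7283; percentage change = -12.6%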